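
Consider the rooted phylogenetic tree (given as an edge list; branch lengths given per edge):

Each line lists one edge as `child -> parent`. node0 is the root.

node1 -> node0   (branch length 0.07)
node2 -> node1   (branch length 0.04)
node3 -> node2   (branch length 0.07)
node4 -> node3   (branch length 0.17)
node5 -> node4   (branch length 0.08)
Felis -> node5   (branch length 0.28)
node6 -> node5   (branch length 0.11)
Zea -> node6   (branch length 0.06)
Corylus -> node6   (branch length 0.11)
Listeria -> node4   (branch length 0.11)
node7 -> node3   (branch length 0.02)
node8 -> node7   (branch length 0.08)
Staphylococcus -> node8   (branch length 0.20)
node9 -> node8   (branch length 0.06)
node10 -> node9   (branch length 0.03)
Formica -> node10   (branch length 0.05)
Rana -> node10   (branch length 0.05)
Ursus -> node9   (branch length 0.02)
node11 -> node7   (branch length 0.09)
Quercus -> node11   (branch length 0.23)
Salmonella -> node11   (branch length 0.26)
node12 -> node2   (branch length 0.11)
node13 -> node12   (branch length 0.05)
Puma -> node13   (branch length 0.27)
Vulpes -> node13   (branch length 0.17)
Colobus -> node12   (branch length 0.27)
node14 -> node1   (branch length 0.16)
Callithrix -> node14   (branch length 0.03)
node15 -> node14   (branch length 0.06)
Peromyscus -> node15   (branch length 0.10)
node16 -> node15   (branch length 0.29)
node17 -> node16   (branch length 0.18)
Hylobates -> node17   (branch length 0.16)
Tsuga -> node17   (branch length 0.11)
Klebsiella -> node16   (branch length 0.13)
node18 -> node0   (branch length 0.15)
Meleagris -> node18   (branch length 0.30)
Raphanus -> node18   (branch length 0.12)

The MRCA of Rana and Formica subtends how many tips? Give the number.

The MRCA of Rana and Formica is the node subtending (Formica,Rana).
That clade contains 2 terminal taxa: Formica, Rana.

2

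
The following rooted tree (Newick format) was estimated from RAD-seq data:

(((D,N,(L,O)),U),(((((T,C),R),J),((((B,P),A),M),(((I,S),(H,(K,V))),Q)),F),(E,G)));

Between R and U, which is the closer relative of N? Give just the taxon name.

U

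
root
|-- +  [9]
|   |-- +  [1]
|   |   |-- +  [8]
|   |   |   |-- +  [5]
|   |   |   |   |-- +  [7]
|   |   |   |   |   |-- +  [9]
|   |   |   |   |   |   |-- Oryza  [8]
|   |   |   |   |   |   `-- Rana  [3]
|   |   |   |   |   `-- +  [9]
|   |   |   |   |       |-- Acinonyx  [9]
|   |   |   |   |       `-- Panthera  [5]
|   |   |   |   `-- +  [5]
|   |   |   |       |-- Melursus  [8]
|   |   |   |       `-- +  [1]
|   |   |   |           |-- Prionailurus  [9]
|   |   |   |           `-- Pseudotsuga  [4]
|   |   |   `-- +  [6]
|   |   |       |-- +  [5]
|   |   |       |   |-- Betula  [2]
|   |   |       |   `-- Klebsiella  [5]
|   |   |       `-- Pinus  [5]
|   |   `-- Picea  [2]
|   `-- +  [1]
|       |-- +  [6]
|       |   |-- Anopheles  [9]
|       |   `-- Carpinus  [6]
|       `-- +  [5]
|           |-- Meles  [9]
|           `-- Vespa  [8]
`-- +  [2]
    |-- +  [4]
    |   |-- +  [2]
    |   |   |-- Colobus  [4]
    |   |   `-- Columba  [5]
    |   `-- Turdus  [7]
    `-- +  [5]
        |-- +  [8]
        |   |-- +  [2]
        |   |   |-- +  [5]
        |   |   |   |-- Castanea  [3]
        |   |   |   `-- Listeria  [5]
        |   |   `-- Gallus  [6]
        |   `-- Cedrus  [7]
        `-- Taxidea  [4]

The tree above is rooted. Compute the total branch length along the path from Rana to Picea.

34

The path runs Rana → … → MRCA → … → Picea; the MRCA is the node subtending (((((Oryza,Rana),(Acinonyx,Panthera)),(Melursus,(Prionailurus,Pseudotsuga))),((Betula,Klebsiella),Pinus)),Picea).
Branch lengths along that path: 3 + 9 + 7 + 5 + 8 + 2 = 34.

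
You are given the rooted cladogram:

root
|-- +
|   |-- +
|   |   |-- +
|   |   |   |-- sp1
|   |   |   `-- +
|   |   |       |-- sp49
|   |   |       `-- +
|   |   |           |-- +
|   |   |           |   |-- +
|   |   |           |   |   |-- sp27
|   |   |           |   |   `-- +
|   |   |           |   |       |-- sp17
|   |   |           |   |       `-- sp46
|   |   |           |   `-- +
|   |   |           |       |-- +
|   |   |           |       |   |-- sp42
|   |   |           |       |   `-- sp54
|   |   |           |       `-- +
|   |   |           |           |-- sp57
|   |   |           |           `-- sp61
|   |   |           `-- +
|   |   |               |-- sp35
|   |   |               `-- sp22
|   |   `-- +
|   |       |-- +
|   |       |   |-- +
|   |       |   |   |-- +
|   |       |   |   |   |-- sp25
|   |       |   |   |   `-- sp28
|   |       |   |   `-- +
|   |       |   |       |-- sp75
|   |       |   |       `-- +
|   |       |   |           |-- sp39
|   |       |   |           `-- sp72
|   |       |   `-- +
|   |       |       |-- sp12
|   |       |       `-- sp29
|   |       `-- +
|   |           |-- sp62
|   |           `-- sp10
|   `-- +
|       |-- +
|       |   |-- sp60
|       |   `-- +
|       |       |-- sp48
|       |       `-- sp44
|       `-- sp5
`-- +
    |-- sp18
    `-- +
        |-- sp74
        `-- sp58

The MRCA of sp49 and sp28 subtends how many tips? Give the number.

The MRCA of sp49 and sp28 is the node subtending ((sp1,(sp49,(((sp27,(sp17,sp46)),((sp42,sp54),(sp57,sp61))),(sp35,sp22)))),((((sp25,sp28),(sp75,(sp39,sp72))),(sp12,sp29)),(sp62,sp10))).
That clade contains 20 terminal taxa: sp1, sp10, sp12, sp17, sp22, sp25, sp27, sp28, sp29, sp35, sp39, sp42, sp46, sp49, sp54, sp57, sp61, sp62, sp72, sp75.

20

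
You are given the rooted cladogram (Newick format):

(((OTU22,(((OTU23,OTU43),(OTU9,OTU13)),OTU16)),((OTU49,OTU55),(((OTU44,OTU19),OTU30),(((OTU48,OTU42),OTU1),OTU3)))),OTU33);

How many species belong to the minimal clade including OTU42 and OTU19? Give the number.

The MRCA of OTU42 and OTU19 is the node subtending (((OTU44,OTU19),OTU30),(((OTU48,OTU42),OTU1),OTU3)).
That clade contains 7 terminal taxa: OTU1, OTU19, OTU3, OTU30, OTU42, OTU44, OTU48.

7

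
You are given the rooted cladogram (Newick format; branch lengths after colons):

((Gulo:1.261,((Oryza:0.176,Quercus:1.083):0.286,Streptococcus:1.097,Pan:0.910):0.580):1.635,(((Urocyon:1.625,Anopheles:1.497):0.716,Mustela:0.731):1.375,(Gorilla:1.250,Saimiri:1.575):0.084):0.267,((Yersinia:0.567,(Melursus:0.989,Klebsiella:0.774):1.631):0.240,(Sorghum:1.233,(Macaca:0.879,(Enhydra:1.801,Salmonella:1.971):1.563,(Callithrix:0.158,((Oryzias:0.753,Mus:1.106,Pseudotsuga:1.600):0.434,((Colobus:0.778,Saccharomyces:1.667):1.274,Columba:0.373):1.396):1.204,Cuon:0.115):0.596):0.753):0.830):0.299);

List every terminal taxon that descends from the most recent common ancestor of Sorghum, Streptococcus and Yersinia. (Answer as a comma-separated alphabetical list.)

Anopheles, Callithrix, Colobus, Columba, Cuon, Enhydra, Gorilla, Gulo, Klebsiella, Macaca, Melursus, Mus, Mustela, Oryza, Oryzias, Pan, Pseudotsuga, Quercus, Saccharomyces, Saimiri, Salmonella, Sorghum, Streptococcus, Urocyon, Yersinia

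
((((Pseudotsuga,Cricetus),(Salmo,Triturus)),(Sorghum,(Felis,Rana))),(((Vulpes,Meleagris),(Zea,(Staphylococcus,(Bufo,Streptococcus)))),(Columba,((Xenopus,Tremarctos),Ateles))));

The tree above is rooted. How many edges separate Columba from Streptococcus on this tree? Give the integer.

The MRCA of Columba and Streptococcus is the node subtending (((Vulpes,Meleagris),(Zea,(Staphylococcus,(Bufo,Streptococcus)))),(Columba,((Xenopus,Tremarctos),Ateles))).
From Columba up to that node: 2 branches. From Streptococcus up to the same node: 5 branches. Total: 2 + 5 = 7.

7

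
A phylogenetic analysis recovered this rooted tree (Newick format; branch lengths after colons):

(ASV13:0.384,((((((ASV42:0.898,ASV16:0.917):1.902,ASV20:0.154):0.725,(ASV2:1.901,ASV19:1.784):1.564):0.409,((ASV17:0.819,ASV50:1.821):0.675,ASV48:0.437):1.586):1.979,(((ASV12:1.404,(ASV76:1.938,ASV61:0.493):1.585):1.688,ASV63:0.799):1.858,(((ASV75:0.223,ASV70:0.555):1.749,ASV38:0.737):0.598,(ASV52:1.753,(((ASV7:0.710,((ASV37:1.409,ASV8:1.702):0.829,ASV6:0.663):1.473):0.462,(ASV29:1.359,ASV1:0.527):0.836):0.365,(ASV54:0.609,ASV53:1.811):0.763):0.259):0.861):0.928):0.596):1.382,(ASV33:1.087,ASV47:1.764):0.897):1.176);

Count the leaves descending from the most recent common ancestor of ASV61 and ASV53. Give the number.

The MRCA of ASV61 and ASV53 is the node subtending (((ASV12,(ASV76,ASV61)),ASV63),(((ASV75,ASV70),ASV38),(ASV52,(((ASV7,((ASV37,ASV8),ASV6)),(ASV29,ASV1)),(ASV54,ASV53))))).
That clade contains 16 terminal taxa: ASV1, ASV12, ASV29, ASV37, ASV38, ASV52, ASV53, ASV54, ASV6, ASV61, ASV63, ASV7, ASV70, ASV75, ASV76, ASV8.

16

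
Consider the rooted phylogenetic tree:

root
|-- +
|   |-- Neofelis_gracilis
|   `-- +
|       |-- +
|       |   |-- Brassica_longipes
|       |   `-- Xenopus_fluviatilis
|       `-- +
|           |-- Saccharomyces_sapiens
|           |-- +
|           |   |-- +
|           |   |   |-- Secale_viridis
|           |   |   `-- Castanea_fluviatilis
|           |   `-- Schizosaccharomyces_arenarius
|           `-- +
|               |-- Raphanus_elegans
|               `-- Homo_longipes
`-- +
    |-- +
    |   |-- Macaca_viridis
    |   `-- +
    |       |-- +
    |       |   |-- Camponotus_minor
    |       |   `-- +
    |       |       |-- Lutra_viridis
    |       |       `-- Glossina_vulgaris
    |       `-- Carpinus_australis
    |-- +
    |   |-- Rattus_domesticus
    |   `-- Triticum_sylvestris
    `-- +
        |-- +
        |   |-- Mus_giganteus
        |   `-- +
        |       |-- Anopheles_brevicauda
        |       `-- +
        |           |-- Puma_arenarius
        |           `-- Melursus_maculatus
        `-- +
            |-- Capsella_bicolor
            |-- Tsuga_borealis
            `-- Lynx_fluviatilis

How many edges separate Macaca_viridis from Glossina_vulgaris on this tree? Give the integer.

The MRCA of Macaca_viridis and Glossina_vulgaris is the node subtending (Macaca_viridis,((Camponotus_minor,(Lutra_viridis,Glossina_vulgaris)),Carpinus_australis)).
From Macaca_viridis up to that node: 1 branch. From Glossina_vulgaris up to the same node: 4 branches. Total: 1 + 4 = 5.

5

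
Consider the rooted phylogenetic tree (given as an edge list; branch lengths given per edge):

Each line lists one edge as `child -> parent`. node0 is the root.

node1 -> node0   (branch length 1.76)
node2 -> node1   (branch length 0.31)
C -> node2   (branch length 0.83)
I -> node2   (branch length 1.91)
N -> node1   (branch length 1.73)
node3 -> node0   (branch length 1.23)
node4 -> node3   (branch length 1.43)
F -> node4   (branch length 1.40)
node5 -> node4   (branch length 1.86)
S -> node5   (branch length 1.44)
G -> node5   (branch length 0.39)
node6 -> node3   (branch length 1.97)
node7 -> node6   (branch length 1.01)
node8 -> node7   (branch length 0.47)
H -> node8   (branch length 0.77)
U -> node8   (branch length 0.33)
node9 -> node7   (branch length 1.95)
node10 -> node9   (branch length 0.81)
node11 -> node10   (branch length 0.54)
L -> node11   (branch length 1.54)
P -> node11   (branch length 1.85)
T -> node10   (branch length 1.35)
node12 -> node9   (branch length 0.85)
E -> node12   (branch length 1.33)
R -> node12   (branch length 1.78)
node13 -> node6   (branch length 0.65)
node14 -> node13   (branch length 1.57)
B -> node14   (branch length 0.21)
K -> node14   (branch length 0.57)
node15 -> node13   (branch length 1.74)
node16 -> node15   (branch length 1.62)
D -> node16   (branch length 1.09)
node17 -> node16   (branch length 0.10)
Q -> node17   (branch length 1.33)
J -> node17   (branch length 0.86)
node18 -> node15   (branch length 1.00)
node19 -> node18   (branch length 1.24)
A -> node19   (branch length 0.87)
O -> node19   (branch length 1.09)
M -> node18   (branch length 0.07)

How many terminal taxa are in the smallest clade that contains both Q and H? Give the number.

The MRCA of Q and H is the node subtending (((H,U),(((L,P),T),(E,R))),((B,K),((D,(Q,J)),((A,O),M)))).
That clade contains 15 terminal taxa: A, B, D, E, H, J, K, L, M, O, P, Q, R, T, U.

15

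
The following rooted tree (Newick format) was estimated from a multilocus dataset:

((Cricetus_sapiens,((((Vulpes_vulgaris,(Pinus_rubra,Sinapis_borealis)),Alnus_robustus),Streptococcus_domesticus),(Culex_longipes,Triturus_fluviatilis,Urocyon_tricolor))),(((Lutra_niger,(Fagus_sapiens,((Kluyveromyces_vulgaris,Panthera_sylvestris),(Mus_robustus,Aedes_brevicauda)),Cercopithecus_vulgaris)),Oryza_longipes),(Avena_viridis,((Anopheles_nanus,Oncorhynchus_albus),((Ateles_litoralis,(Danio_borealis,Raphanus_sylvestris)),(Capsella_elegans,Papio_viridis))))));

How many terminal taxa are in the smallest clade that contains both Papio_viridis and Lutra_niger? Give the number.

16

The MRCA of Papio_viridis and Lutra_niger is the node subtending (((Lutra_niger,(Fagus_sapiens,((Kluyveromyces_vulgaris,Panthera_sylvestris),(Mus_robustus,Aedes_brevicauda)),Cercopithecus_vulgaris)),Oryza_longipes),(Avena_viridis,((Anopheles_nanus,Oncorhynchus_albus),((Ateles_litoralis,(Danio_borealis,Raphanus_sylvestris)),(Capsella_elegans,Papio_viridis))))).
That clade contains 16 terminal taxa: Aedes_brevicauda, Anopheles_nanus, Ateles_litoralis, Avena_viridis, Capsella_elegans, Cercopithecus_vulgaris, Danio_borealis, Fagus_sapiens, Kluyveromyces_vulgaris, Lutra_niger, Mus_robustus, Oncorhynchus_albus, Oryza_longipes, Panthera_sylvestris, Papio_viridis, Raphanus_sylvestris.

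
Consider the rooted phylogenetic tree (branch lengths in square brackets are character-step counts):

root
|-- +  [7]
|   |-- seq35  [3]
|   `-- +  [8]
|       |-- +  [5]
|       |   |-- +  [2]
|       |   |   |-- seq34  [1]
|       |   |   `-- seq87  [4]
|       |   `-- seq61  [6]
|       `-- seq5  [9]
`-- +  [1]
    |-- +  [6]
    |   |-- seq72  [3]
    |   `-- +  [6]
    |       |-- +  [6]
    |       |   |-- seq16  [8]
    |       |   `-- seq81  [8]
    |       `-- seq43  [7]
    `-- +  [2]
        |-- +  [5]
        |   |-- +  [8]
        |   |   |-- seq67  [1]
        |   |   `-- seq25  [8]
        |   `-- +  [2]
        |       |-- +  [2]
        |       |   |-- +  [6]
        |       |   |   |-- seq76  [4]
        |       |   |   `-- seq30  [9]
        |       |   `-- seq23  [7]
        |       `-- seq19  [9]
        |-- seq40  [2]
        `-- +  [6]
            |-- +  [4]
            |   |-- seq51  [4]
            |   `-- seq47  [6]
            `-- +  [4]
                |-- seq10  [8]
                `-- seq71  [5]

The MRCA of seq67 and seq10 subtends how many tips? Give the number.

11

The MRCA of seq67 and seq10 is the node subtending (((seq67,seq25),(((seq76,seq30),seq23),seq19)),seq40,((seq51,seq47),(seq10,seq71))).
That clade contains 11 terminal taxa: seq10, seq19, seq23, seq25, seq30, seq40, seq47, seq51, seq67, seq71, seq76.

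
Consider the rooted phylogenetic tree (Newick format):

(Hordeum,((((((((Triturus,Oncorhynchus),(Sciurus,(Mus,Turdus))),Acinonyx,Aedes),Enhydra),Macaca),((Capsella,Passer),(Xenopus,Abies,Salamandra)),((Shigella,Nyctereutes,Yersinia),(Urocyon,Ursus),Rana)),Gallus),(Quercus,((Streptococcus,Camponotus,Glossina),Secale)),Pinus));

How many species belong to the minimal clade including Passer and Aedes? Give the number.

The MRCA of Passer and Aedes is the node subtending ((((((Triturus,Oncorhynchus),(Sciurus,(Mus,Turdus))),Acinonyx,Aedes),Enhydra),Macaca),((Capsella,Passer),(Xenopus,Abies,Salamandra)),((Shigella,Nyctereutes,Yersinia),(Urocyon,Ursus),Rana)).
That clade contains 20 terminal taxa: Abies, Acinonyx, Aedes, Capsella, Enhydra, Macaca, Mus, Nyctereutes, Oncorhynchus, Passer, Rana, Salamandra, Sciurus, Shigella, Triturus, Turdus, Urocyon, Ursus, Xenopus, Yersinia.

20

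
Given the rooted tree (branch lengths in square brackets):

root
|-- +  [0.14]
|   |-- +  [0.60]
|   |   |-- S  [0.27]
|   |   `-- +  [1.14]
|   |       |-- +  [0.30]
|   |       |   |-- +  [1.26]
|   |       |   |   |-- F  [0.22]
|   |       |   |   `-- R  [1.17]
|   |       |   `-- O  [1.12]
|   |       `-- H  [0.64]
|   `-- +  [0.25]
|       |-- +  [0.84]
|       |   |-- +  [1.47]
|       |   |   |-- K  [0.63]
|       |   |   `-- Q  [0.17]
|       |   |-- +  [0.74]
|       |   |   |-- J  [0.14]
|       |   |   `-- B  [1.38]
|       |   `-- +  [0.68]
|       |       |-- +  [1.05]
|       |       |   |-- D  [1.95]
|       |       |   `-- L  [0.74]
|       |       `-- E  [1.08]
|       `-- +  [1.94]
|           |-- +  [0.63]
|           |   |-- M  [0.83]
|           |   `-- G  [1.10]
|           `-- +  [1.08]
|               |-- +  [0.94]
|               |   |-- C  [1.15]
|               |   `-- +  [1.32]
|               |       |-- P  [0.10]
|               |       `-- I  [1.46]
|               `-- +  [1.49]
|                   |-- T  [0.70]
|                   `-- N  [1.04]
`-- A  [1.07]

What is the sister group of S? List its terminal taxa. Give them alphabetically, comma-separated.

S attaches to the tree at the node subtending (S,(((F,R),O),H)).
The other lineage descending from that same node — the sister group — is (((F,R),O),H); its 4 tips in alphabetical order are the answer.

F, H, O, R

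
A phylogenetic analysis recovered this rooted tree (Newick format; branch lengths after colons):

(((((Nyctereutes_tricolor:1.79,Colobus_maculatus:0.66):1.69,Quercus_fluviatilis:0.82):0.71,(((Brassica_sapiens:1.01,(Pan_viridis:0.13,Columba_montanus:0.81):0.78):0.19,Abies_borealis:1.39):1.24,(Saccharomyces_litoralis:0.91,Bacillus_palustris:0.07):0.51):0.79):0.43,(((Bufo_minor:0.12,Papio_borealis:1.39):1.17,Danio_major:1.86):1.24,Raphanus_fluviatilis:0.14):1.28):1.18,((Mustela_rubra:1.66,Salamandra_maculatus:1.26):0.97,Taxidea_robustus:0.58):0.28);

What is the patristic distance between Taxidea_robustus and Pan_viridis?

5.60

The path runs Taxidea_robustus → … → MRCA → … → Pan_viridis; the MRCA is the root of the tree.
Branch lengths along that path: 0.58 + 0.28 + 1.18 + 0.43 + 0.79 + 1.24 + 0.19 + 0.78 + 0.13 = 5.60.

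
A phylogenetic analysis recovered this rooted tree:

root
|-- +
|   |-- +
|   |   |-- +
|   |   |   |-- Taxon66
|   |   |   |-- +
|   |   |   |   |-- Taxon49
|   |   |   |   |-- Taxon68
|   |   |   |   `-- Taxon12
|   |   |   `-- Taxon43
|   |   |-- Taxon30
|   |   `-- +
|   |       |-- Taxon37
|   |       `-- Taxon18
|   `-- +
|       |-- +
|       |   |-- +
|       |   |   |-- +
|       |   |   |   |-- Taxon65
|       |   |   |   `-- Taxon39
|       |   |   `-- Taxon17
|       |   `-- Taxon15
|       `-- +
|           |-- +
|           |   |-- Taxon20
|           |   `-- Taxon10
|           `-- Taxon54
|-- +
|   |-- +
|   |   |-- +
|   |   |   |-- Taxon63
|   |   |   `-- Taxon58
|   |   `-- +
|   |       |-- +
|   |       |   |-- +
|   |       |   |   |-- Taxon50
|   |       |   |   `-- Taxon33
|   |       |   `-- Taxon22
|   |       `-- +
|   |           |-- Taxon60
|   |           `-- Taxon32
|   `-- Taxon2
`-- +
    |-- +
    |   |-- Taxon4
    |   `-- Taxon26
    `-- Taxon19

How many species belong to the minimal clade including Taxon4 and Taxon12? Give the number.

The MRCA of Taxon4 and Taxon12 is the root, so the clade is the entire tree.
That clade contains 26 terminal taxa: Taxon10, Taxon12, Taxon15, Taxon17, Taxon18, Taxon19, Taxon2, Taxon20, Taxon22, Taxon26, Taxon30, Taxon32, Taxon33, Taxon37, Taxon39, Taxon4, Taxon43, Taxon49, Taxon50, Taxon54, Taxon58, Taxon60, Taxon63, Taxon65, Taxon66, Taxon68.

26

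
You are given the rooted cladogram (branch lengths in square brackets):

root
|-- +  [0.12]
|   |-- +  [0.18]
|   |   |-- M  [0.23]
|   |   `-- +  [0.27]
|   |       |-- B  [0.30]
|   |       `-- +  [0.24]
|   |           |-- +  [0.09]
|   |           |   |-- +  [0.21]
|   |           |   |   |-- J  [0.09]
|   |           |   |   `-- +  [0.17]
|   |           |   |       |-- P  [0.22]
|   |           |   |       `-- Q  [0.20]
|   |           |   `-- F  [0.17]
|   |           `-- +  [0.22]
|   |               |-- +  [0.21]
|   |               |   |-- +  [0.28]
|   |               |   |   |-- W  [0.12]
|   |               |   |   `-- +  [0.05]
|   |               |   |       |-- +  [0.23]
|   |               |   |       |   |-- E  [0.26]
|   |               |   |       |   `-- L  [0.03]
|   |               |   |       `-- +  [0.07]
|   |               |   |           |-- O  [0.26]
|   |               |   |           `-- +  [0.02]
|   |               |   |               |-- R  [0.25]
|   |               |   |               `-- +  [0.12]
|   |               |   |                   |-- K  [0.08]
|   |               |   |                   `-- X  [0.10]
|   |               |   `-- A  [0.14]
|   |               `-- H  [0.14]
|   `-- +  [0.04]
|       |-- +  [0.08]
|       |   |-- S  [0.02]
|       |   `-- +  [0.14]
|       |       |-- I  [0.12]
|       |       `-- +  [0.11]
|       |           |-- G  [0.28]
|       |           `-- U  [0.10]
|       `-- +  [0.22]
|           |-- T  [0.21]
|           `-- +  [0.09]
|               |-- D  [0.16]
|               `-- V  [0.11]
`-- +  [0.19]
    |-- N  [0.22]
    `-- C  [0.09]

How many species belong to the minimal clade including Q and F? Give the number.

The MRCA of Q and F is the node subtending ((J,(P,Q)),F).
That clade contains 4 terminal taxa: F, J, P, Q.

4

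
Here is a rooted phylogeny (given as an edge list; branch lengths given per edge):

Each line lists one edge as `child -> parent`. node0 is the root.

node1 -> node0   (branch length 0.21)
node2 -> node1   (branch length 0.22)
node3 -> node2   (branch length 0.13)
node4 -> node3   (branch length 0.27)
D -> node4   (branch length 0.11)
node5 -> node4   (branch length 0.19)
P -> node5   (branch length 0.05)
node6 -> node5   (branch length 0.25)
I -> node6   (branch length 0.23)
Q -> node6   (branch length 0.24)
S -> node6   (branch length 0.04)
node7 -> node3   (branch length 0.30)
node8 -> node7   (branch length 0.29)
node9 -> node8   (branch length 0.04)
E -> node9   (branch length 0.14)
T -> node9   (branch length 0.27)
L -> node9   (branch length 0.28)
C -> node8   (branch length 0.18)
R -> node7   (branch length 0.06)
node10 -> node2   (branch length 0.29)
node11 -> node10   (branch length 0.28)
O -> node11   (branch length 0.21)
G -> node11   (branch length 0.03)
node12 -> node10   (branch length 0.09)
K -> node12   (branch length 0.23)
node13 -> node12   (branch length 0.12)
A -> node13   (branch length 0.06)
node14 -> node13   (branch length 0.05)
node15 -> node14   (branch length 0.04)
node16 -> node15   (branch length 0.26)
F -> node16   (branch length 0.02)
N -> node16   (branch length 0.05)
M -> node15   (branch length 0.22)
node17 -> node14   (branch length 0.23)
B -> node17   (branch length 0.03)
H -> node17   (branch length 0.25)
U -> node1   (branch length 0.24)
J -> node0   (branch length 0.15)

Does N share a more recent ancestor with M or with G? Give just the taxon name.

The MRCA of N and M subtends ((F,N),M) (3 taxa).
The MRCA of N and G subtends ((O,G),(K,(A,(((F,N),M),(B,H))))) (9 taxa).
The first is nested inside the second, so N shares a more recent common ancestor with M.

M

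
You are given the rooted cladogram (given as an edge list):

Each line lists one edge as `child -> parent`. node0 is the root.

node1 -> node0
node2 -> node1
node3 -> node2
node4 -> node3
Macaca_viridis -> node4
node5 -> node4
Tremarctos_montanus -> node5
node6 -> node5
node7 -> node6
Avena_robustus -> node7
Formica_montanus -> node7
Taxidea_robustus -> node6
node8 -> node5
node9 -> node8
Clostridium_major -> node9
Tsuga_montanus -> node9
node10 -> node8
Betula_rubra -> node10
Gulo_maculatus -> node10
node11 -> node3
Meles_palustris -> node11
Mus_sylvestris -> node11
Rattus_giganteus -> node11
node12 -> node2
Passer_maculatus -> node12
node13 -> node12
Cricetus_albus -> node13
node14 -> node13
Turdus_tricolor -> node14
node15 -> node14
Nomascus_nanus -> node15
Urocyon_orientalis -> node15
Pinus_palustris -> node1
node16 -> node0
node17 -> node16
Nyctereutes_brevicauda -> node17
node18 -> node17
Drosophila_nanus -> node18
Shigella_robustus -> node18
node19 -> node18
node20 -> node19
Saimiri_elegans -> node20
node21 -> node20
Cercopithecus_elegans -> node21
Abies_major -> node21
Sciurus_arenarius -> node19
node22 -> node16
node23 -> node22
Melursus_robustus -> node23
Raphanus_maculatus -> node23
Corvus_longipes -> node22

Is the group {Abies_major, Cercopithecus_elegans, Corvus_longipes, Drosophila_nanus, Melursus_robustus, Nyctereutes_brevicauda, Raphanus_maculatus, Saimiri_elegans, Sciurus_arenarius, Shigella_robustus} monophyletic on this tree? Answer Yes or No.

Yes

The most recent common ancestor of these taxa subtends ((Nyctereutes_brevicauda,(Drosophila_nanus,Shigella_robustus,((Saimiri_elegans,(Cercopithecus_elegans,Abies_major)),Sciurus_arenarius))),((Melursus_robustus,Raphanus_maculatus),Corvus_longipes)).
That clade has exactly 10 tips — every listed taxon and nothing else — so the group is monophyletic.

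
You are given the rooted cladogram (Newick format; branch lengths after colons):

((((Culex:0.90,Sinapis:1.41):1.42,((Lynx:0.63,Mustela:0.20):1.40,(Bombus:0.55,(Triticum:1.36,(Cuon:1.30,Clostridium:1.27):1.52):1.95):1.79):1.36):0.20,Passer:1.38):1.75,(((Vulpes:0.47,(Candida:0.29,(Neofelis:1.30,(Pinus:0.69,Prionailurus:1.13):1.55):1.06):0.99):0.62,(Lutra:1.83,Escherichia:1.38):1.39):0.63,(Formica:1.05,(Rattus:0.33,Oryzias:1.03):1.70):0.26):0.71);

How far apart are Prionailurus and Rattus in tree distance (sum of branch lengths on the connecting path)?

The path runs Prionailurus → … → MRCA → … → Rattus; the MRCA is the node subtending (((Vulpes,(Candida,(Neofelis,(Pinus,Prionailurus)))),(Lutra,Escherichia)),(Formica,(Rattus,Oryzias))).
Branch lengths along that path: 1.13 + 1.55 + 1.06 + 0.99 + 0.62 + 0.63 + 0.26 + 1.70 + 0.33 = 8.27.

8.27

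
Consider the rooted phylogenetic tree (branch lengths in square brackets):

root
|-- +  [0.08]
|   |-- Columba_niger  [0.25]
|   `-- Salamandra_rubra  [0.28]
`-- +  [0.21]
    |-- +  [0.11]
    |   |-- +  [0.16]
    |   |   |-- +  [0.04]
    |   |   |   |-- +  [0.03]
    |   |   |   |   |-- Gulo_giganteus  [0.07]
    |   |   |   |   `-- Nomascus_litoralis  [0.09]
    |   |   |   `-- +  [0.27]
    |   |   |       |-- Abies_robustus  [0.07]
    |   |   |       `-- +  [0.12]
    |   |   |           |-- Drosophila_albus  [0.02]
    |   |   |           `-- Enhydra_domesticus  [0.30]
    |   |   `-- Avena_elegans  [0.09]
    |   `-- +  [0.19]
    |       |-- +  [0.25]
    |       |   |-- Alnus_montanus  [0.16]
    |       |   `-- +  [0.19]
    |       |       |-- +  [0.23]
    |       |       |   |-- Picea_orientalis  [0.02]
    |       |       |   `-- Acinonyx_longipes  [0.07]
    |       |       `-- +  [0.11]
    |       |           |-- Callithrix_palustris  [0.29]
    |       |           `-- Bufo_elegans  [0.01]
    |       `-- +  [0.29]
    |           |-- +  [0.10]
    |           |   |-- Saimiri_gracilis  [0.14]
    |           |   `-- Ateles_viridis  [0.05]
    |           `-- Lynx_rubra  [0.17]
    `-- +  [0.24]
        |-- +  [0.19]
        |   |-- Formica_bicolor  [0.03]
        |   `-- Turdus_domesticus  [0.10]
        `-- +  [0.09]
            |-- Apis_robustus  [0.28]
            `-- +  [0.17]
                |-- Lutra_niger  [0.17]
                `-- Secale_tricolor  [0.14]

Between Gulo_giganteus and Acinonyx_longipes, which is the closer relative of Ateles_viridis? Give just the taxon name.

Acinonyx_longipes

The MRCA of Ateles_viridis and Acinonyx_longipes subtends ((Alnus_montanus,((Picea_orientalis,Acinonyx_longipes),(Callithrix_palustris,Bufo_elegans))),((Saimiri_gracilis,Ateles_viridis),Lynx_rubra)) (8 taxa).
The MRCA of Ateles_viridis and Gulo_giganteus subtends ((((Gulo_giganteus,Nomascus_litoralis),(Abies_robustus,(Drosophila_albus,Enhydra_domesticus))),Avena_elegans),((Alnus_montanus,((Picea_orientalis,Acinonyx_longipes),(Callithrix_palustris,Bufo_elegans))),((Saimiri_gracilis,Ateles_viridis),Lynx_rubra))) (14 taxa).
The first is nested inside the second, so Ateles_viridis shares a more recent common ancestor with Acinonyx_longipes.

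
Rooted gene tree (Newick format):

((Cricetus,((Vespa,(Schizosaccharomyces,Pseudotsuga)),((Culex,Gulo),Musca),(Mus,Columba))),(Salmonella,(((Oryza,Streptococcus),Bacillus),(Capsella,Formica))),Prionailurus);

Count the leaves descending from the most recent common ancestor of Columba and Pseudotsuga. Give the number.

The MRCA of Columba and Pseudotsuga is the node subtending ((Vespa,(Schizosaccharomyces,Pseudotsuga)),((Culex,Gulo),Musca),(Mus,Columba)).
That clade contains 8 terminal taxa: Columba, Culex, Gulo, Mus, Musca, Pseudotsuga, Schizosaccharomyces, Vespa.

8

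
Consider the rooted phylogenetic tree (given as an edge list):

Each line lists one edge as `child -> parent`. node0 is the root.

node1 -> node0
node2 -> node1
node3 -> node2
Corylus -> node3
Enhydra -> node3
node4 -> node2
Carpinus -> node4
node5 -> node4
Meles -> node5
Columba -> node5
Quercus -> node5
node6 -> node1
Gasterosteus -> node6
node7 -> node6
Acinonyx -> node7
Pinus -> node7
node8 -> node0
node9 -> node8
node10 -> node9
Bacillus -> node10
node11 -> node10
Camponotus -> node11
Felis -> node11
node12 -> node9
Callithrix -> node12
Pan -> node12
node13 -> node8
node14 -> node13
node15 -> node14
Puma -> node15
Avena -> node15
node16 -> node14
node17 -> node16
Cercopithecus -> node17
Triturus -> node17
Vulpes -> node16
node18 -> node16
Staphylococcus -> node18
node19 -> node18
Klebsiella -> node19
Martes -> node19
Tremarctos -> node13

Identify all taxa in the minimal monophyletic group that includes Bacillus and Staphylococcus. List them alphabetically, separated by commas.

Avena, Bacillus, Callithrix, Camponotus, Cercopithecus, Felis, Klebsiella, Martes, Pan, Puma, Staphylococcus, Tremarctos, Triturus, Vulpes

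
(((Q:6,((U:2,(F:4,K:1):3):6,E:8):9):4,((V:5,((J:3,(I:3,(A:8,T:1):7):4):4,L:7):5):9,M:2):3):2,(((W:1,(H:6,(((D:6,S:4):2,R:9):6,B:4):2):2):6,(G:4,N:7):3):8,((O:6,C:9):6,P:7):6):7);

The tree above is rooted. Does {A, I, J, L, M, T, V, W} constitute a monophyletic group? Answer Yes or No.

No

The MRCA of the listed taxa is the root, so the smallest clade containing them is the whole tree.
That clade also contains B, C, D, E, F, G, H, K, N, O, P, Q, R, S, U, which are not in the proposed group, so the group is not monophyletic.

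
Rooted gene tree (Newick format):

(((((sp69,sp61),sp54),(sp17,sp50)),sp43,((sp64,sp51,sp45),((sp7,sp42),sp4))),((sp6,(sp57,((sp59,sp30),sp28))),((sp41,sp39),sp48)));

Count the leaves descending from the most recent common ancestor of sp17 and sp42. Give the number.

12

The MRCA of sp17 and sp42 is the node subtending ((((sp69,sp61),sp54),(sp17,sp50)),sp43,((sp64,sp51,sp45),((sp7,sp42),sp4))).
That clade contains 12 terminal taxa: sp17, sp4, sp42, sp43, sp45, sp50, sp51, sp54, sp61, sp64, sp69, sp7.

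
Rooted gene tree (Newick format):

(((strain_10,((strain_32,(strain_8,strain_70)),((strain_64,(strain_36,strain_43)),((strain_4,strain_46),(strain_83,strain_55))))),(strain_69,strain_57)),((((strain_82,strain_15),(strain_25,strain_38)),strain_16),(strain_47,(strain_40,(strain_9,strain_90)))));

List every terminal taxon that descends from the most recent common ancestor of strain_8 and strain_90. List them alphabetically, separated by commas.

strain_10, strain_15, strain_16, strain_25, strain_32, strain_36, strain_38, strain_4, strain_40, strain_43, strain_46, strain_47, strain_55, strain_57, strain_64, strain_69, strain_70, strain_8, strain_82, strain_83, strain_9, strain_90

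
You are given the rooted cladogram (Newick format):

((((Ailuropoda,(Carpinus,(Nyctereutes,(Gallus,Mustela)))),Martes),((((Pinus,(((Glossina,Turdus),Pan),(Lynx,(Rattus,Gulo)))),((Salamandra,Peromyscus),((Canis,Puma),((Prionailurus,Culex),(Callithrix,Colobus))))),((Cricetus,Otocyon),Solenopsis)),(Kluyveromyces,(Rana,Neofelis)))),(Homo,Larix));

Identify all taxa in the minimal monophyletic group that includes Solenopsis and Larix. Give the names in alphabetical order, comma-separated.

Ailuropoda, Callithrix, Canis, Carpinus, Colobus, Cricetus, Culex, Gallus, Glossina, Gulo, Homo, Kluyveromyces, Larix, Lynx, Martes, Mustela, Neofelis, Nyctereutes, Otocyon, Pan, Peromyscus, Pinus, Prionailurus, Puma, Rana, Rattus, Salamandra, Solenopsis, Turdus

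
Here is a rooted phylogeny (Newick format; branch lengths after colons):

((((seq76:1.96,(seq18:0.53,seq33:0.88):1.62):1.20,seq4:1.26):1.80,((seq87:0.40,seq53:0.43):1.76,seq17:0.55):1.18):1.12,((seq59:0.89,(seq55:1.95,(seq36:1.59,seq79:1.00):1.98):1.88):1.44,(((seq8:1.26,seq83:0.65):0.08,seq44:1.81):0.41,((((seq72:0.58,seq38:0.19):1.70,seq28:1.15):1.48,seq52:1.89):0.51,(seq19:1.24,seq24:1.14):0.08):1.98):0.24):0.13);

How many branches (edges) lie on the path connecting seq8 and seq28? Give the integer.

The MRCA of seq8 and seq28 is the node subtending (((seq8,seq83),seq44),((((seq72,seq38),seq28),seq52),(seq19,seq24))).
From seq8 up to that node: 3 branches. From seq28 up to the same node: 4 branches. Total: 3 + 4 = 7.

7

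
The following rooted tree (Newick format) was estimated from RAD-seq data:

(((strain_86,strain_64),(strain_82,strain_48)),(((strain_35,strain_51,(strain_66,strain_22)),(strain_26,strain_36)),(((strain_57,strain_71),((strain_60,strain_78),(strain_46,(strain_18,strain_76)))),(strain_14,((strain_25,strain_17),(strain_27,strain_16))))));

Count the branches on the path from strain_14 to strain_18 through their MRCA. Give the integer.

7

The MRCA of strain_14 and strain_18 is the node subtending (((strain_57,strain_71),((strain_60,strain_78),(strain_46,(strain_18,strain_76)))),(strain_14,((strain_25,strain_17),(strain_27,strain_16)))).
From strain_14 up to that node: 2 branches. From strain_18 up to the same node: 5 branches. Total: 2 + 5 = 7.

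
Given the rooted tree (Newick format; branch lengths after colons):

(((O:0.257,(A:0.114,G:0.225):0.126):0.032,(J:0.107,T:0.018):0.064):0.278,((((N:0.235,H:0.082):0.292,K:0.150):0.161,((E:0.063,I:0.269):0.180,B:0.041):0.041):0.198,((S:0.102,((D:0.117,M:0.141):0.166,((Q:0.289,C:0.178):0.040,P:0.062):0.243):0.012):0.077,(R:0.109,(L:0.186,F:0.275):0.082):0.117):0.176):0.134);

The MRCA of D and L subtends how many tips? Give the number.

9

The MRCA of D and L is the node subtending ((S,((D,M),((Q,C),P))),(R,(L,F))).
That clade contains 9 terminal taxa: C, D, F, L, M, P, Q, R, S.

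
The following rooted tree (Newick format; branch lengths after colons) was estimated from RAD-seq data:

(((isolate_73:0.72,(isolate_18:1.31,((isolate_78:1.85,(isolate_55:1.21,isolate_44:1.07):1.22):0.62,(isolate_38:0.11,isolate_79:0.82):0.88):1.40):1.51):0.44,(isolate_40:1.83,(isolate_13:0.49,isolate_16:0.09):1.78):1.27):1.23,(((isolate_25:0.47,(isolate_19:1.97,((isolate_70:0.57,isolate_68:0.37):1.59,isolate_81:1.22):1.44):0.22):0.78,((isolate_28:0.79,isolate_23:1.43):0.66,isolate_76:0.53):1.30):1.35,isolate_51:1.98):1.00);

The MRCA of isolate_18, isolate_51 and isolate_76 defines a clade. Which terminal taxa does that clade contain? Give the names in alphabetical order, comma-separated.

Tracing isolate_18: it sits inside (isolate_18,((isolate_78,(isolate_55,isolate_44)),(isolate_38,isolate_79))).
Tracing isolate_51: it sits inside (((isolate_25,(isolate_19,((isolate_70,isolate_68),isolate_81))),((isolate_28,isolate_23),isolate_76)),isolate_51).
Tracing isolate_76: it sits inside ((isolate_28,isolate_23),isolate_76).
The smallest clade enclosing all 3 is the whole tree (their MRCA is the root), so the answer is all 19 tips in alphabetical order.

isolate_13, isolate_16, isolate_18, isolate_19, isolate_23, isolate_25, isolate_28, isolate_38, isolate_40, isolate_44, isolate_51, isolate_55, isolate_68, isolate_70, isolate_73, isolate_76, isolate_78, isolate_79, isolate_81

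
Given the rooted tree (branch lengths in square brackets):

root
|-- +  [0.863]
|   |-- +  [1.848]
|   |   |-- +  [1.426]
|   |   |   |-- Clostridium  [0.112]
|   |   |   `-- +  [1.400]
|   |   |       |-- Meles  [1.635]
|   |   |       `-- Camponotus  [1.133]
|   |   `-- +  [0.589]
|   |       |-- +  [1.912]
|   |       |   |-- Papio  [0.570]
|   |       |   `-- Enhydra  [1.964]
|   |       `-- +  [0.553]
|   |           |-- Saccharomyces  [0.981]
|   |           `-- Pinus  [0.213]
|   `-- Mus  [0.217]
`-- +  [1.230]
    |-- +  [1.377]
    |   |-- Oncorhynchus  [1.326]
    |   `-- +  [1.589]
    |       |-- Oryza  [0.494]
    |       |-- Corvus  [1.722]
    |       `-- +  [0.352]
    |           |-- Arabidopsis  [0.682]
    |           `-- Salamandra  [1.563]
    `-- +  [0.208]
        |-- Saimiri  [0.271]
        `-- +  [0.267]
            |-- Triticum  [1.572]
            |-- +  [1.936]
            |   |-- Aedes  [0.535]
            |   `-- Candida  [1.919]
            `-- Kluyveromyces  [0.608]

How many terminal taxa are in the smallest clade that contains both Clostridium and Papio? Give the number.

7

The MRCA of Clostridium and Papio is the node subtending ((Clostridium,(Meles,Camponotus)),((Papio,Enhydra),(Saccharomyces,Pinus))).
That clade contains 7 terminal taxa: Camponotus, Clostridium, Enhydra, Meles, Papio, Pinus, Saccharomyces.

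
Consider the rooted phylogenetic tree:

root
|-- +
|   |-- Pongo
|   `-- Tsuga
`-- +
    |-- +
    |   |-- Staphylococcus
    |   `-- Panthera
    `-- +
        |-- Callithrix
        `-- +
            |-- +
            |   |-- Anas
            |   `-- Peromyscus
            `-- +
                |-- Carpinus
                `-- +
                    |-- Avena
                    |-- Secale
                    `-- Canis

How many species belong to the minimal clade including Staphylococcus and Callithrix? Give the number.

9

The MRCA of Staphylococcus and Callithrix is the node subtending ((Staphylococcus,Panthera),(Callithrix,((Anas,Peromyscus),(Carpinus,(Avena,Secale,Canis))))).
That clade contains 9 terminal taxa: Anas, Avena, Callithrix, Canis, Carpinus, Panthera, Peromyscus, Secale, Staphylococcus.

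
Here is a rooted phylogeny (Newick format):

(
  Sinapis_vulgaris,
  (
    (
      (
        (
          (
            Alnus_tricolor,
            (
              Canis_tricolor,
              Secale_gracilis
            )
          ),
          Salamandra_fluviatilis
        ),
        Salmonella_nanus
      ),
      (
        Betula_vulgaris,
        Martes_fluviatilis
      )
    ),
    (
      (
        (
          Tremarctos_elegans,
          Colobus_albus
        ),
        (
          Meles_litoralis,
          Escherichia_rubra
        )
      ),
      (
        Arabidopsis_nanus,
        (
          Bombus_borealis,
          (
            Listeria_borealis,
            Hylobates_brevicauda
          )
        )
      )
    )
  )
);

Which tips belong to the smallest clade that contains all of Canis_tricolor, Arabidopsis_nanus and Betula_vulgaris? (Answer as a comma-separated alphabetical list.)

Alnus_tricolor, Arabidopsis_nanus, Betula_vulgaris, Bombus_borealis, Canis_tricolor, Colobus_albus, Escherichia_rubra, Hylobates_brevicauda, Listeria_borealis, Martes_fluviatilis, Meles_litoralis, Salamandra_fluviatilis, Salmonella_nanus, Secale_gracilis, Tremarctos_elegans

Tracing Canis_tricolor: it sits inside (Canis_tricolor,Secale_gracilis).
Tracing Arabidopsis_nanus: it sits inside (Arabidopsis_nanus,(Bombus_borealis,(Listeria_borealis,Hylobates_brevicauda))).
Tracing Betula_vulgaris: it sits inside (Betula_vulgaris,Martes_fluviatilis).
The smallest clade enclosing all 3 is (((((Alnus_tricolor,(Canis_tricolor,Secale_gracilis)),Salamandra_fluviatilis),Salmonella_nanus),(Betula_vulgaris,Martes_fluviatilis)),(((Tremarctos_elegans,Colobus_albus),(Meles_litoralis,Escherichia_rubra)),(Arabidopsis_nanus,(Bombus_borealis,(Listeria_borealis,Hylobates_brevicauda))))); the answer is its 15 terminal taxa in alphabetical order.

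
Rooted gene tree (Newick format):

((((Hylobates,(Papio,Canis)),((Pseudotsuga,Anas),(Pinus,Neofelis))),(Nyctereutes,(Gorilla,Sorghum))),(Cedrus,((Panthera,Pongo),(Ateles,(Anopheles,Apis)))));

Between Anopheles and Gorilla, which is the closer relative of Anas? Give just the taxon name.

The MRCA of Anas and Gorilla subtends (((Hylobates,(Papio,Canis)),((Pseudotsuga,Anas),(Pinus,Neofelis))),(Nyctereutes,(Gorilla,Sorghum))) (10 taxa).
The MRCA of Anas and Anopheles is the root, subtending the entire tree (16 taxa).
The first is nested inside the second, so Anas shares a more recent common ancestor with Gorilla.

Gorilla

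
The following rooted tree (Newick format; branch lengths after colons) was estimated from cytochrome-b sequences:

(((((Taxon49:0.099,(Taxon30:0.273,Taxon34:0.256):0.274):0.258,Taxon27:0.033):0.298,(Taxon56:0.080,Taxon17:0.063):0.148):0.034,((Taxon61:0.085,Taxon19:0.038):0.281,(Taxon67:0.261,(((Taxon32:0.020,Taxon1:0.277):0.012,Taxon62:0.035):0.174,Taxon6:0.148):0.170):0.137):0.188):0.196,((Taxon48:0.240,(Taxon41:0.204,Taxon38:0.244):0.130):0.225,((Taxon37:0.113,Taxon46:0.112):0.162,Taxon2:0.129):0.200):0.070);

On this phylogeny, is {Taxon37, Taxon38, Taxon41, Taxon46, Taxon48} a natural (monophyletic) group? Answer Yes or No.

The MRCA of the listed taxa subtends ((Taxon48,(Taxon41,Taxon38)),((Taxon37,Taxon46),Taxon2)).
That clade also contains Taxon2, which is not in the proposed group, so the group is not monophyletic.

No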